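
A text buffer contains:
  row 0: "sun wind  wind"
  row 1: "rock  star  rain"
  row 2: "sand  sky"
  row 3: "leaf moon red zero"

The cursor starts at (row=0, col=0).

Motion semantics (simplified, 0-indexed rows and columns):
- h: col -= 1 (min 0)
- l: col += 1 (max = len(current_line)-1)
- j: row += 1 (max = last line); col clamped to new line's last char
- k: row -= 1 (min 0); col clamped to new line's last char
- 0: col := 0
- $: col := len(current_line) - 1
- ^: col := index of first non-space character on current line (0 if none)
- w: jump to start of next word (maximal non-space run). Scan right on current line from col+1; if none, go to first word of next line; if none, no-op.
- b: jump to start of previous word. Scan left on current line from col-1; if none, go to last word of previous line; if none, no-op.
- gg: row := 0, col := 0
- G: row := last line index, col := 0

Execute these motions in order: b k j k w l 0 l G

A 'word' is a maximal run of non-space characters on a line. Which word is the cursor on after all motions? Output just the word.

Answer: leaf

Derivation:
After 1 (b): row=0 col=0 char='s'
After 2 (k): row=0 col=0 char='s'
After 3 (j): row=1 col=0 char='r'
After 4 (k): row=0 col=0 char='s'
After 5 (w): row=0 col=4 char='w'
After 6 (l): row=0 col=5 char='i'
After 7 (0): row=0 col=0 char='s'
After 8 (l): row=0 col=1 char='u'
After 9 (G): row=3 col=0 char='l'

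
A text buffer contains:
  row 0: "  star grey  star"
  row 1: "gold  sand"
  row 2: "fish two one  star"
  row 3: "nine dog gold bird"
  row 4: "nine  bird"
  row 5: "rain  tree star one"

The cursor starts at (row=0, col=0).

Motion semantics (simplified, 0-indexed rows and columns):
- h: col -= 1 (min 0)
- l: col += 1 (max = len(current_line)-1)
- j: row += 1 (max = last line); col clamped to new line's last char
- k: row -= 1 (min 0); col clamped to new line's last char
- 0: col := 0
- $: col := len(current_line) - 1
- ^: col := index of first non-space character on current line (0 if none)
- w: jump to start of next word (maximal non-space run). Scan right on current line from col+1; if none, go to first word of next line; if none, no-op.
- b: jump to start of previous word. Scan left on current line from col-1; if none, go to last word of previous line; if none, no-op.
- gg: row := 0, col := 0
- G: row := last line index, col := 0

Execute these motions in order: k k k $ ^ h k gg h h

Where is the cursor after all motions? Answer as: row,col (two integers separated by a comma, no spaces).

Answer: 0,0

Derivation:
After 1 (k): row=0 col=0 char='_'
After 2 (k): row=0 col=0 char='_'
After 3 (k): row=0 col=0 char='_'
After 4 ($): row=0 col=16 char='r'
After 5 (^): row=0 col=2 char='s'
After 6 (h): row=0 col=1 char='_'
After 7 (k): row=0 col=1 char='_'
After 8 (gg): row=0 col=0 char='_'
After 9 (h): row=0 col=0 char='_'
After 10 (h): row=0 col=0 char='_'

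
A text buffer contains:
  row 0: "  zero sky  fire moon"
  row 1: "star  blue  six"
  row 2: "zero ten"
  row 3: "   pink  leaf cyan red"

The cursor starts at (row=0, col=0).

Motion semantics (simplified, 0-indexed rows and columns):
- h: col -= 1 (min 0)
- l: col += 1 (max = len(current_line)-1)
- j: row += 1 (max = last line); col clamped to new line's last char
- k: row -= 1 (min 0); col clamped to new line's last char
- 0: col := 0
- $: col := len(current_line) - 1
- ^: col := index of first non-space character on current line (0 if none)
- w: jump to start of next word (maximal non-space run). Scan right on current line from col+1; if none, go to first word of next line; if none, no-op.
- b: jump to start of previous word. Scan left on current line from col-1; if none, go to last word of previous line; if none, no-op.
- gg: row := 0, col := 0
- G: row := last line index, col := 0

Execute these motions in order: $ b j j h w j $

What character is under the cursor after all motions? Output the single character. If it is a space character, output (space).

Answer: d

Derivation:
After 1 ($): row=0 col=20 char='n'
After 2 (b): row=0 col=17 char='m'
After 3 (j): row=1 col=14 char='x'
After 4 (j): row=2 col=7 char='n'
After 5 (h): row=2 col=6 char='e'
After 6 (w): row=3 col=3 char='p'
After 7 (j): row=3 col=3 char='p'
After 8 ($): row=3 col=21 char='d'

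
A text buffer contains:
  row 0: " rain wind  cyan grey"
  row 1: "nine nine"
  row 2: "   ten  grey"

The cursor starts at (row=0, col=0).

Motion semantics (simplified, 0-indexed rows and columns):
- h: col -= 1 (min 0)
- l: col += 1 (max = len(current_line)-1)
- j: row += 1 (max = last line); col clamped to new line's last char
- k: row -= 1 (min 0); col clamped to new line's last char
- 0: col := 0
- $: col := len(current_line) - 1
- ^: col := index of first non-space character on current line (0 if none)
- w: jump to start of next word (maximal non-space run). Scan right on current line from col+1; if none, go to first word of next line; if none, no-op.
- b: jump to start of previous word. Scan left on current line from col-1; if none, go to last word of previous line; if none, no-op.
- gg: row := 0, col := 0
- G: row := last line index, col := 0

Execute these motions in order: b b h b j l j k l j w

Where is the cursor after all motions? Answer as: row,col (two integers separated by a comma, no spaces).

After 1 (b): row=0 col=0 char='_'
After 2 (b): row=0 col=0 char='_'
After 3 (h): row=0 col=0 char='_'
After 4 (b): row=0 col=0 char='_'
After 5 (j): row=1 col=0 char='n'
After 6 (l): row=1 col=1 char='i'
After 7 (j): row=2 col=1 char='_'
After 8 (k): row=1 col=1 char='i'
After 9 (l): row=1 col=2 char='n'
After 10 (j): row=2 col=2 char='_'
After 11 (w): row=2 col=3 char='t'

Answer: 2,3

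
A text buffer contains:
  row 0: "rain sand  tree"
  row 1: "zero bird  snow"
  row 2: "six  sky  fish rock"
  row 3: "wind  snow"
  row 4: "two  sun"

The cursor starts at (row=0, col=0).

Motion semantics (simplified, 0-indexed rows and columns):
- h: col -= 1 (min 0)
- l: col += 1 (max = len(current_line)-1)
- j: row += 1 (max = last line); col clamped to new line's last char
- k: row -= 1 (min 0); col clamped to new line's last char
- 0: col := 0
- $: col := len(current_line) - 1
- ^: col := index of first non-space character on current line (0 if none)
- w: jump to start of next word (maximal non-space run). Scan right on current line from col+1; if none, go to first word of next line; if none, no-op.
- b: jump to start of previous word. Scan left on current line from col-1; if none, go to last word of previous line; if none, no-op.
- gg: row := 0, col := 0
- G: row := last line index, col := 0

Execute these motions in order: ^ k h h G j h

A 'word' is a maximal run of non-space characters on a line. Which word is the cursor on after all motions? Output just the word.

After 1 (^): row=0 col=0 char='r'
After 2 (k): row=0 col=0 char='r'
After 3 (h): row=0 col=0 char='r'
After 4 (h): row=0 col=0 char='r'
After 5 (G): row=4 col=0 char='t'
After 6 (j): row=4 col=0 char='t'
After 7 (h): row=4 col=0 char='t'

Answer: two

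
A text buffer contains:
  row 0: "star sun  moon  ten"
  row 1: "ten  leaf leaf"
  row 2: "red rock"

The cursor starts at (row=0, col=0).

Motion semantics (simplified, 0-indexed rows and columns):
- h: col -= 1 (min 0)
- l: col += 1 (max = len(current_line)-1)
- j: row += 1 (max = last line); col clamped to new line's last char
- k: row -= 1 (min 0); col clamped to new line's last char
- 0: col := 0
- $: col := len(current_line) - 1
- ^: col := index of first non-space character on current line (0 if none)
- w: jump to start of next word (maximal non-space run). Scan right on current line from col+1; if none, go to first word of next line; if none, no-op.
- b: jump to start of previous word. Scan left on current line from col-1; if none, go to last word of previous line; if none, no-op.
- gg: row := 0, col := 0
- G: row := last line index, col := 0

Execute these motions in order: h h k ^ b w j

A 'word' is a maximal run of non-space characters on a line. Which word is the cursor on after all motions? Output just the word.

After 1 (h): row=0 col=0 char='s'
After 2 (h): row=0 col=0 char='s'
After 3 (k): row=0 col=0 char='s'
After 4 (^): row=0 col=0 char='s'
After 5 (b): row=0 col=0 char='s'
After 6 (w): row=0 col=5 char='s'
After 7 (j): row=1 col=5 char='l'

Answer: leaf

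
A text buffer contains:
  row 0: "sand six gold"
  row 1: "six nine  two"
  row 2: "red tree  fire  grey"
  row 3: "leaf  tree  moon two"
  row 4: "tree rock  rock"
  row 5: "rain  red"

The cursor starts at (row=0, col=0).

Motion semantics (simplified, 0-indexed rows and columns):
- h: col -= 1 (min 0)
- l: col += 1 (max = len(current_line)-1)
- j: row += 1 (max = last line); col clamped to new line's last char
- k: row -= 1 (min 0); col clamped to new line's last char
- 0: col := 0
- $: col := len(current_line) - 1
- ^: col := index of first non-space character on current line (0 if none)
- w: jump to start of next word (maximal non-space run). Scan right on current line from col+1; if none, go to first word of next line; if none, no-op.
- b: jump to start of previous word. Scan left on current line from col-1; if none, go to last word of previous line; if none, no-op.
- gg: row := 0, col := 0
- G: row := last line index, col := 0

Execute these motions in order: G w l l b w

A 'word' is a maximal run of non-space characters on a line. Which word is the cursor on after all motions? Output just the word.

After 1 (G): row=5 col=0 char='r'
After 2 (w): row=5 col=6 char='r'
After 3 (l): row=5 col=7 char='e'
After 4 (l): row=5 col=8 char='d'
After 5 (b): row=5 col=6 char='r'
After 6 (w): row=5 col=6 char='r'

Answer: red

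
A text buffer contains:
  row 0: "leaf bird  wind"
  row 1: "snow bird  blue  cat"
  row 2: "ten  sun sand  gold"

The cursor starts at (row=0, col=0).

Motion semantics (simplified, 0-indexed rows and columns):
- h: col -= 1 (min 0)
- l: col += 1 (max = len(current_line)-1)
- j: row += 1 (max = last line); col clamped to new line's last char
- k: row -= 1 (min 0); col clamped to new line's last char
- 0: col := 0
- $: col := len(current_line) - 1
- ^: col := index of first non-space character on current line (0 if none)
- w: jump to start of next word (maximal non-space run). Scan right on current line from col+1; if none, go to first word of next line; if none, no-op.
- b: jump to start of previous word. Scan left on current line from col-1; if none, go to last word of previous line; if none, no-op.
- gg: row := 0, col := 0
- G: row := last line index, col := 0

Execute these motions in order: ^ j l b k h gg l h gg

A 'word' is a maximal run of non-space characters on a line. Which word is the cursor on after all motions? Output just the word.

Answer: leaf

Derivation:
After 1 (^): row=0 col=0 char='l'
After 2 (j): row=1 col=0 char='s'
After 3 (l): row=1 col=1 char='n'
After 4 (b): row=1 col=0 char='s'
After 5 (k): row=0 col=0 char='l'
After 6 (h): row=0 col=0 char='l'
After 7 (gg): row=0 col=0 char='l'
After 8 (l): row=0 col=1 char='e'
After 9 (h): row=0 col=0 char='l'
After 10 (gg): row=0 col=0 char='l'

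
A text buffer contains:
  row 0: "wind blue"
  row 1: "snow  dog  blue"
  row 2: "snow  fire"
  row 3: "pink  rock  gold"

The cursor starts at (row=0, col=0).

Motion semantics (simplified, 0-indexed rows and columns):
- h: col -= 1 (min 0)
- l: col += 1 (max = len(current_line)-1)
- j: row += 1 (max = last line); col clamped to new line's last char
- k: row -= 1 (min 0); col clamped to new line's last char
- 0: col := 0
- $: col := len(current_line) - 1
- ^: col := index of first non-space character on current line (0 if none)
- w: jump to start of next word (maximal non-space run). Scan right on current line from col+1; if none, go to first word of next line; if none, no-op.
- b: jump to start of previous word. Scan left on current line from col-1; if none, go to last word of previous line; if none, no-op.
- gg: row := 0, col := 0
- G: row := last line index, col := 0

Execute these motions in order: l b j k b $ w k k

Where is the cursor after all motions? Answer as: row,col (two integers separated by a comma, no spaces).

Answer: 0,0

Derivation:
After 1 (l): row=0 col=1 char='i'
After 2 (b): row=0 col=0 char='w'
After 3 (j): row=1 col=0 char='s'
After 4 (k): row=0 col=0 char='w'
After 5 (b): row=0 col=0 char='w'
After 6 ($): row=0 col=8 char='e'
After 7 (w): row=1 col=0 char='s'
After 8 (k): row=0 col=0 char='w'
After 9 (k): row=0 col=0 char='w'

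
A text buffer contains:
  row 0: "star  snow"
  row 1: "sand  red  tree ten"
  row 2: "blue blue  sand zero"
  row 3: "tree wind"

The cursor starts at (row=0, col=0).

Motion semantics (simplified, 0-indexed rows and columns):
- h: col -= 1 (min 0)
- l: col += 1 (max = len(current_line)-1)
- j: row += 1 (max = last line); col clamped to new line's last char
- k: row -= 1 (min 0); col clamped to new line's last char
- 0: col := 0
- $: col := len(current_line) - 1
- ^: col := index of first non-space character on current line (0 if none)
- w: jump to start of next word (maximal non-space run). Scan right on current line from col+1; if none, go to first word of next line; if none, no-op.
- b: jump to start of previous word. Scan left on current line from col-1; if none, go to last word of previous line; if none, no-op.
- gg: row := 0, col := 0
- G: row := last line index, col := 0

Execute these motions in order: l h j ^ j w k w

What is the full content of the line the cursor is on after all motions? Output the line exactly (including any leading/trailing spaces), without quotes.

After 1 (l): row=0 col=1 char='t'
After 2 (h): row=0 col=0 char='s'
After 3 (j): row=1 col=0 char='s'
After 4 (^): row=1 col=0 char='s'
After 5 (j): row=2 col=0 char='b'
After 6 (w): row=2 col=5 char='b'
After 7 (k): row=1 col=5 char='_'
After 8 (w): row=1 col=6 char='r'

Answer: sand  red  tree ten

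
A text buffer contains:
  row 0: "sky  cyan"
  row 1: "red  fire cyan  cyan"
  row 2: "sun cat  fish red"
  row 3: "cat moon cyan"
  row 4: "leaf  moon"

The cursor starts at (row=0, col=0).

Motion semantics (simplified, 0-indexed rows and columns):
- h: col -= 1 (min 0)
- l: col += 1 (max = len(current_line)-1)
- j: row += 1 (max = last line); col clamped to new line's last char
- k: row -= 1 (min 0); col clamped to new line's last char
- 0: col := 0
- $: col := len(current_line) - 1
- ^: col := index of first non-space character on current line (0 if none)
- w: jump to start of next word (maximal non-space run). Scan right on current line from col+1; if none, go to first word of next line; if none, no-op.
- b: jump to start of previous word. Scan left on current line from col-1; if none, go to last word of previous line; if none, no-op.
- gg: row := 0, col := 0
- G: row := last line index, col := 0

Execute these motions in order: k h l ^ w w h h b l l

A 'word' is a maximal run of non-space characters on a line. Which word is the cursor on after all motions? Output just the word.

Answer: cyan

Derivation:
After 1 (k): row=0 col=0 char='s'
After 2 (h): row=0 col=0 char='s'
After 3 (l): row=0 col=1 char='k'
After 4 (^): row=0 col=0 char='s'
After 5 (w): row=0 col=5 char='c'
After 6 (w): row=1 col=0 char='r'
After 7 (h): row=1 col=0 char='r'
After 8 (h): row=1 col=0 char='r'
After 9 (b): row=0 col=5 char='c'
After 10 (l): row=0 col=6 char='y'
After 11 (l): row=0 col=7 char='a'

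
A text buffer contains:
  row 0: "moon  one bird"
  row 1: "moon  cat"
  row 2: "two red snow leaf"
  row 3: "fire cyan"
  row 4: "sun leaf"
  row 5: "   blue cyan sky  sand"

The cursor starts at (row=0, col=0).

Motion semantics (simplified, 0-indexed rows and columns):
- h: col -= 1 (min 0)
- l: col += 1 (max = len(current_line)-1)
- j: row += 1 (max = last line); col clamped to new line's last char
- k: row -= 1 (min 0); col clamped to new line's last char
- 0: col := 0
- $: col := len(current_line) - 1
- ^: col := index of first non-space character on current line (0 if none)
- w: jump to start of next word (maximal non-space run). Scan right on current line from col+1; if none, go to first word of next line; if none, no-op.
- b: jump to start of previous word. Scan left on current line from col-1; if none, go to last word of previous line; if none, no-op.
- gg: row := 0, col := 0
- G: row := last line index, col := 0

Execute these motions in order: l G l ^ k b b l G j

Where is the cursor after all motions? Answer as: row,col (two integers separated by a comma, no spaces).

After 1 (l): row=0 col=1 char='o'
After 2 (G): row=5 col=0 char='_'
After 3 (l): row=5 col=1 char='_'
After 4 (^): row=5 col=3 char='b'
After 5 (k): row=4 col=3 char='_'
After 6 (b): row=4 col=0 char='s'
After 7 (b): row=3 col=5 char='c'
After 8 (l): row=3 col=6 char='y'
After 9 (G): row=5 col=0 char='_'
After 10 (j): row=5 col=0 char='_'

Answer: 5,0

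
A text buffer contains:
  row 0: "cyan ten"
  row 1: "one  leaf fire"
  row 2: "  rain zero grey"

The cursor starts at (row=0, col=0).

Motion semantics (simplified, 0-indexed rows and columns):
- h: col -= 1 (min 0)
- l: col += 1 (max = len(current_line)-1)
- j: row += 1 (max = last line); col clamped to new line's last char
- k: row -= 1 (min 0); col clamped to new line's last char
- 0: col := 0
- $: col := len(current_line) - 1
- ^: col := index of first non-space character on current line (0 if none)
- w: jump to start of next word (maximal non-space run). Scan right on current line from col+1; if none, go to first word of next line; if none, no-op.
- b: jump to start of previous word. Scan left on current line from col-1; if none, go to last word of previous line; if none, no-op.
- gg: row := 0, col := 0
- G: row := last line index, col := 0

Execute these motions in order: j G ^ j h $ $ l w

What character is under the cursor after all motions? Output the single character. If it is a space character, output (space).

After 1 (j): row=1 col=0 char='o'
After 2 (G): row=2 col=0 char='_'
After 3 (^): row=2 col=2 char='r'
After 4 (j): row=2 col=2 char='r'
After 5 (h): row=2 col=1 char='_'
After 6 ($): row=2 col=15 char='y'
After 7 ($): row=2 col=15 char='y'
After 8 (l): row=2 col=15 char='y'
After 9 (w): row=2 col=15 char='y'

Answer: y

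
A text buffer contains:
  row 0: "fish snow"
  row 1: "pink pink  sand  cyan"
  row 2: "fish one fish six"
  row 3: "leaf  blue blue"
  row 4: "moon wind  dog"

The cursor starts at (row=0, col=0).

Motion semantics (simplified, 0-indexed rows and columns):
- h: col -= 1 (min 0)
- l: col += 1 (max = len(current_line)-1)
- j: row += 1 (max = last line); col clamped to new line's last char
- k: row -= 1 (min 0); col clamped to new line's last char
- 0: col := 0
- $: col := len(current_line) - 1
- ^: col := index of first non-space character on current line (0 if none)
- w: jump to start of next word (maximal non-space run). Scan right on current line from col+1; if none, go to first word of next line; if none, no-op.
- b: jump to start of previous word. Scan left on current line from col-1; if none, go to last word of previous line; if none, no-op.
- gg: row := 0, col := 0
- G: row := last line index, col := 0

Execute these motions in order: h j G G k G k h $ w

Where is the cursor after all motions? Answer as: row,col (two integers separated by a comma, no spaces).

After 1 (h): row=0 col=0 char='f'
After 2 (j): row=1 col=0 char='p'
After 3 (G): row=4 col=0 char='m'
After 4 (G): row=4 col=0 char='m'
After 5 (k): row=3 col=0 char='l'
After 6 (G): row=4 col=0 char='m'
After 7 (k): row=3 col=0 char='l'
After 8 (h): row=3 col=0 char='l'
After 9 ($): row=3 col=14 char='e'
After 10 (w): row=4 col=0 char='m'

Answer: 4,0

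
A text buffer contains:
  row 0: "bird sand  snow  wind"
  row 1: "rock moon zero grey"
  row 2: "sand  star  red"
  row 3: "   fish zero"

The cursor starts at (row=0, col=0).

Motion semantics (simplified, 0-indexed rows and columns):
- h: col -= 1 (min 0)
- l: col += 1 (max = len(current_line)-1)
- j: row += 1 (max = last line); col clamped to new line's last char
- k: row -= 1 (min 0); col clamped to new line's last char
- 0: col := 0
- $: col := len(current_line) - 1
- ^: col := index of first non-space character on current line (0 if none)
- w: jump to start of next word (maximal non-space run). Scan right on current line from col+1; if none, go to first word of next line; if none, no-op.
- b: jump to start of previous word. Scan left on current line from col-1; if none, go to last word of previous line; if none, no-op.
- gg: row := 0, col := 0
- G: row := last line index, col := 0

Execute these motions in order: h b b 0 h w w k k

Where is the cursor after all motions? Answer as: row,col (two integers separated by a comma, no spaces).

Answer: 0,11

Derivation:
After 1 (h): row=0 col=0 char='b'
After 2 (b): row=0 col=0 char='b'
After 3 (b): row=0 col=0 char='b'
After 4 (0): row=0 col=0 char='b'
After 5 (h): row=0 col=0 char='b'
After 6 (w): row=0 col=5 char='s'
After 7 (w): row=0 col=11 char='s'
After 8 (k): row=0 col=11 char='s'
After 9 (k): row=0 col=11 char='s'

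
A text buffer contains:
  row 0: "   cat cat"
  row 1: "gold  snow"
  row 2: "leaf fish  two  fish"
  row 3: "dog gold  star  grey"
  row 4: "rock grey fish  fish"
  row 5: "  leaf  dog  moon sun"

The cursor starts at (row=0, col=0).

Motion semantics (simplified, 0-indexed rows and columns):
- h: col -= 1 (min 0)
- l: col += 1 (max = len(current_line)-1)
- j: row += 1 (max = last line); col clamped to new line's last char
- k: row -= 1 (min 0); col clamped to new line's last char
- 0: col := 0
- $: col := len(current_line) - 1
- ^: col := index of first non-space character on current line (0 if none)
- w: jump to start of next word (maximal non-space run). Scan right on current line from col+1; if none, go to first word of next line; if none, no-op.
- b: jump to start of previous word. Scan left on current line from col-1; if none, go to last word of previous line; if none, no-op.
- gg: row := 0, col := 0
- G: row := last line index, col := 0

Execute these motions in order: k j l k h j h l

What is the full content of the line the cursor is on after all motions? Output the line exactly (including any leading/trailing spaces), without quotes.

After 1 (k): row=0 col=0 char='_'
After 2 (j): row=1 col=0 char='g'
After 3 (l): row=1 col=1 char='o'
After 4 (k): row=0 col=1 char='_'
After 5 (h): row=0 col=0 char='_'
After 6 (j): row=1 col=0 char='g'
After 7 (h): row=1 col=0 char='g'
After 8 (l): row=1 col=1 char='o'

Answer: gold  snow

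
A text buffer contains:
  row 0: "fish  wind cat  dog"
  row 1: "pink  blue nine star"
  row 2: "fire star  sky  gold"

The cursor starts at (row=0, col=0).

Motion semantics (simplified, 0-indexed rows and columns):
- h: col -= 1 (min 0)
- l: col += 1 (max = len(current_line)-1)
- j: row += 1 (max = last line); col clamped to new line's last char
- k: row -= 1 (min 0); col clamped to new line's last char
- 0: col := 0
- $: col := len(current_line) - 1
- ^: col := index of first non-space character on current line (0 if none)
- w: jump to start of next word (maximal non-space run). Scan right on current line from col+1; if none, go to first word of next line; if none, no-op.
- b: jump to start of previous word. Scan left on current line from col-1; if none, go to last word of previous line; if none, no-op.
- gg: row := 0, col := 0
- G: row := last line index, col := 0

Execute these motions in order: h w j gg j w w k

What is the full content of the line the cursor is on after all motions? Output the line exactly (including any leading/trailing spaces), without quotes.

Answer: fish  wind cat  dog

Derivation:
After 1 (h): row=0 col=0 char='f'
After 2 (w): row=0 col=6 char='w'
After 3 (j): row=1 col=6 char='b'
After 4 (gg): row=0 col=0 char='f'
After 5 (j): row=1 col=0 char='p'
After 6 (w): row=1 col=6 char='b'
After 7 (w): row=1 col=11 char='n'
After 8 (k): row=0 col=11 char='c'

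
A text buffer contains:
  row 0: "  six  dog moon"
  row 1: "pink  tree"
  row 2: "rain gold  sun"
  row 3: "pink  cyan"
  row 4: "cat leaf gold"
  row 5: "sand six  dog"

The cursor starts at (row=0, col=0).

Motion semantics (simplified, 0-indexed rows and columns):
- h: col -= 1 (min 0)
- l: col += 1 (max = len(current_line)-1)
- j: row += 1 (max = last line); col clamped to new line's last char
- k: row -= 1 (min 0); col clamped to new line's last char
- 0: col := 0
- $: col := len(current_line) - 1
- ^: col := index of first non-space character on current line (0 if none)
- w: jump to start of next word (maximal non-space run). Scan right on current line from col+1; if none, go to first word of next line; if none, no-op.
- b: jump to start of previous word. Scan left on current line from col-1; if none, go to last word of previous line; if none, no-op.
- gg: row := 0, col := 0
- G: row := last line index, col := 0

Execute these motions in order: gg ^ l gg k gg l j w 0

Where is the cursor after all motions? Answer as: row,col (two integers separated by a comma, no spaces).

After 1 (gg): row=0 col=0 char='_'
After 2 (^): row=0 col=2 char='s'
After 3 (l): row=0 col=3 char='i'
After 4 (gg): row=0 col=0 char='_'
After 5 (k): row=0 col=0 char='_'
After 6 (gg): row=0 col=0 char='_'
After 7 (l): row=0 col=1 char='_'
After 8 (j): row=1 col=1 char='i'
After 9 (w): row=1 col=6 char='t'
After 10 (0): row=1 col=0 char='p'

Answer: 1,0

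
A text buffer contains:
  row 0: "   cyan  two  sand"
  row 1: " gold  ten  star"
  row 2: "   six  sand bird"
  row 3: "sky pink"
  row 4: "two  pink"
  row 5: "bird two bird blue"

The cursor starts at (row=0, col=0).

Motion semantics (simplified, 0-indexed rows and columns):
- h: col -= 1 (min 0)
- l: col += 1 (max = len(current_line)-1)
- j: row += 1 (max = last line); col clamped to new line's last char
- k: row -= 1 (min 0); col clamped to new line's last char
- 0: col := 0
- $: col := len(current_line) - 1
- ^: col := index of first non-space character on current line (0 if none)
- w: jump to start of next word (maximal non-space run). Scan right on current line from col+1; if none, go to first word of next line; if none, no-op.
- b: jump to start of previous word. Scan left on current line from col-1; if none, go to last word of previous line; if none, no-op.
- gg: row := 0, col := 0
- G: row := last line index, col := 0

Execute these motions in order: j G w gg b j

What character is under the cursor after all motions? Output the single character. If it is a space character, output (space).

After 1 (j): row=1 col=0 char='_'
After 2 (G): row=5 col=0 char='b'
After 3 (w): row=5 col=5 char='t'
After 4 (gg): row=0 col=0 char='_'
After 5 (b): row=0 col=0 char='_'
After 6 (j): row=1 col=0 char='_'

Answer: (space)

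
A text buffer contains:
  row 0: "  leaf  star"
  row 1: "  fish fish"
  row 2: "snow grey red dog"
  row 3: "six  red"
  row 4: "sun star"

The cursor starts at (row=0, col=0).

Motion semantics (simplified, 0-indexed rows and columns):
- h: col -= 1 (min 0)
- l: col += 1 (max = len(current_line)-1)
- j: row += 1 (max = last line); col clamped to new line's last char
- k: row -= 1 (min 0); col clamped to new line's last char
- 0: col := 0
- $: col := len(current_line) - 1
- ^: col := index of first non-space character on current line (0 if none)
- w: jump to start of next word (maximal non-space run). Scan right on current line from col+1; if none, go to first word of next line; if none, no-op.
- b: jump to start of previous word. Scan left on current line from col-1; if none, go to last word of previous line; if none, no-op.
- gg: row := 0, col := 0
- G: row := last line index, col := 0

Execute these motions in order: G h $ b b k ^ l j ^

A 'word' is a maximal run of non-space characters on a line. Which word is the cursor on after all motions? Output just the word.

After 1 (G): row=4 col=0 char='s'
After 2 (h): row=4 col=0 char='s'
After 3 ($): row=4 col=7 char='r'
After 4 (b): row=4 col=4 char='s'
After 5 (b): row=4 col=0 char='s'
After 6 (k): row=3 col=0 char='s'
After 7 (^): row=3 col=0 char='s'
After 8 (l): row=3 col=1 char='i'
After 9 (j): row=4 col=1 char='u'
After 10 (^): row=4 col=0 char='s'

Answer: sun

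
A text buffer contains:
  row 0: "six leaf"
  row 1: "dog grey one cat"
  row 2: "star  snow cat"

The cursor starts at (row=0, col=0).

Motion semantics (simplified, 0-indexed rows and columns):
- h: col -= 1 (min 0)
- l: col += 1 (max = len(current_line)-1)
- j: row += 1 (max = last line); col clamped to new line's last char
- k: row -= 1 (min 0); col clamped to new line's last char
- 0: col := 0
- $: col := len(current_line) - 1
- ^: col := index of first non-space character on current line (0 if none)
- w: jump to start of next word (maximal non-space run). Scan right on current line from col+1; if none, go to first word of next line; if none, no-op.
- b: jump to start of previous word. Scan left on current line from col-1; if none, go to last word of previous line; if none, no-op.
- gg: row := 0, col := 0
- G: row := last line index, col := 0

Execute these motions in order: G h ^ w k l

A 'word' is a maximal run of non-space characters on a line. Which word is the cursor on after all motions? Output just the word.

Answer: grey

Derivation:
After 1 (G): row=2 col=0 char='s'
After 2 (h): row=2 col=0 char='s'
After 3 (^): row=2 col=0 char='s'
After 4 (w): row=2 col=6 char='s'
After 5 (k): row=1 col=6 char='e'
After 6 (l): row=1 col=7 char='y'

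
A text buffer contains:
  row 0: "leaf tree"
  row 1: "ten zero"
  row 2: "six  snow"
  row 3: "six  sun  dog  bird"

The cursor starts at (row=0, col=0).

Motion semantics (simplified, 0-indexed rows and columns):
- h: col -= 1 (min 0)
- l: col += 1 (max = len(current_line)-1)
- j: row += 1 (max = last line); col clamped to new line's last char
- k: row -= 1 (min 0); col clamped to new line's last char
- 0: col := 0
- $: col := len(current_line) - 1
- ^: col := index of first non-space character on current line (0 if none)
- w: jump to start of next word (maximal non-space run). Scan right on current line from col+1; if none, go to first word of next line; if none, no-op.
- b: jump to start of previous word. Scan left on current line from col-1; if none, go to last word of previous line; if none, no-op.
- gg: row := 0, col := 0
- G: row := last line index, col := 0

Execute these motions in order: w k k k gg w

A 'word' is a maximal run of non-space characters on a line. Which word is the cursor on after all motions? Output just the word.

Answer: tree

Derivation:
After 1 (w): row=0 col=5 char='t'
After 2 (k): row=0 col=5 char='t'
After 3 (k): row=0 col=5 char='t'
After 4 (k): row=0 col=5 char='t'
After 5 (gg): row=0 col=0 char='l'
After 6 (w): row=0 col=5 char='t'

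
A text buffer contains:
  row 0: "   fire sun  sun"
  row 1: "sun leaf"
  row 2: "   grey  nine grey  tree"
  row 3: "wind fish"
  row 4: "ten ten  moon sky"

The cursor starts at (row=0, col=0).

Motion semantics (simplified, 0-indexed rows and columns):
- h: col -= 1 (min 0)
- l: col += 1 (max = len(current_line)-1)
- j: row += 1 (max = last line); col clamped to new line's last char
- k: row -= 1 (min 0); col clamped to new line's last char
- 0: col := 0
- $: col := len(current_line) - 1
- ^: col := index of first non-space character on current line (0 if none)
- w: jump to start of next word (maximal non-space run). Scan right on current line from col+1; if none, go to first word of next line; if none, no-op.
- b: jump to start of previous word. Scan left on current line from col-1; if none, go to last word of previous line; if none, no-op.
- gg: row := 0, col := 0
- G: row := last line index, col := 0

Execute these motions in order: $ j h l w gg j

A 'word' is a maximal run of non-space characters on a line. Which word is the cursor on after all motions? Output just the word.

After 1 ($): row=0 col=15 char='n'
After 2 (j): row=1 col=7 char='f'
After 3 (h): row=1 col=6 char='a'
After 4 (l): row=1 col=7 char='f'
After 5 (w): row=2 col=3 char='g'
After 6 (gg): row=0 col=0 char='_'
After 7 (j): row=1 col=0 char='s'

Answer: sun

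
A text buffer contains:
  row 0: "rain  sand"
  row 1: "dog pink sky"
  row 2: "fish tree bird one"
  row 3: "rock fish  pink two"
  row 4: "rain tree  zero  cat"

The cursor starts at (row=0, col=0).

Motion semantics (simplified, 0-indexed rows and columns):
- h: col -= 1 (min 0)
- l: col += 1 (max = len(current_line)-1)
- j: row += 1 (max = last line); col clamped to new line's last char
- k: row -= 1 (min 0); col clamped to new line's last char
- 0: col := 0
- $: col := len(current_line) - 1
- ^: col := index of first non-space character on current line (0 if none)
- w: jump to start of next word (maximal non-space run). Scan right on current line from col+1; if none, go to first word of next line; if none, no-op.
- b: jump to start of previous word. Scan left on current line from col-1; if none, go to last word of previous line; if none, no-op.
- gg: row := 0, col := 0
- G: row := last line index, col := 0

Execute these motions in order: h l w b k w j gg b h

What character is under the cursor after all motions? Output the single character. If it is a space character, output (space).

Answer: r

Derivation:
After 1 (h): row=0 col=0 char='r'
After 2 (l): row=0 col=1 char='a'
After 3 (w): row=0 col=6 char='s'
After 4 (b): row=0 col=0 char='r'
After 5 (k): row=0 col=0 char='r'
After 6 (w): row=0 col=6 char='s'
After 7 (j): row=1 col=6 char='n'
After 8 (gg): row=0 col=0 char='r'
After 9 (b): row=0 col=0 char='r'
After 10 (h): row=0 col=0 char='r'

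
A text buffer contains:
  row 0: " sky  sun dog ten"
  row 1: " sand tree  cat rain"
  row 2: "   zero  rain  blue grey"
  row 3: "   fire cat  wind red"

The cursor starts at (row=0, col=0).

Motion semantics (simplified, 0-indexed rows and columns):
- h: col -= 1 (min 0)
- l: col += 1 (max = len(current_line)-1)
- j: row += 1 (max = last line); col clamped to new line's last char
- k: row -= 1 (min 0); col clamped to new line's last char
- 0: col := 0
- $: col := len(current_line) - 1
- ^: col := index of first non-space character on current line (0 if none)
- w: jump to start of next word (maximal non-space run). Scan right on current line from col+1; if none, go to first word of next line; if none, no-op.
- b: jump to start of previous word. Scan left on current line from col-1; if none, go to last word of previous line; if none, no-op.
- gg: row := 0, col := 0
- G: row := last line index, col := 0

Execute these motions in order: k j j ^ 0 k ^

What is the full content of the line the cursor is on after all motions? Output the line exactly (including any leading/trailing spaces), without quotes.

Answer:  sand tree  cat rain

Derivation:
After 1 (k): row=0 col=0 char='_'
After 2 (j): row=1 col=0 char='_'
After 3 (j): row=2 col=0 char='_'
After 4 (^): row=2 col=3 char='z'
After 5 (0): row=2 col=0 char='_'
After 6 (k): row=1 col=0 char='_'
After 7 (^): row=1 col=1 char='s'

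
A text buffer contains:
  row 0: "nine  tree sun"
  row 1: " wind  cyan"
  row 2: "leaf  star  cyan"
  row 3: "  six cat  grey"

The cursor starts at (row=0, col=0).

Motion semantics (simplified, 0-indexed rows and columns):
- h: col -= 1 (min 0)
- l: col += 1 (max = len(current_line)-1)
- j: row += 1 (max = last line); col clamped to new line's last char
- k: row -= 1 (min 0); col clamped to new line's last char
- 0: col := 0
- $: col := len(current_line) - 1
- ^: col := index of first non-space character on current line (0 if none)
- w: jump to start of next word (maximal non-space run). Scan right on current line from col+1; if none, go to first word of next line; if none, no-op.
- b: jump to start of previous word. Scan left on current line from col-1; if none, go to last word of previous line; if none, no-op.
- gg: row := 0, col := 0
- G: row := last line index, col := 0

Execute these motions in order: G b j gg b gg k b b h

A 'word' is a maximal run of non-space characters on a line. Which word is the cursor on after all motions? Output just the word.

Answer: nine

Derivation:
After 1 (G): row=3 col=0 char='_'
After 2 (b): row=2 col=12 char='c'
After 3 (j): row=3 col=12 char='r'
After 4 (gg): row=0 col=0 char='n'
After 5 (b): row=0 col=0 char='n'
After 6 (gg): row=0 col=0 char='n'
After 7 (k): row=0 col=0 char='n'
After 8 (b): row=0 col=0 char='n'
After 9 (b): row=0 col=0 char='n'
After 10 (h): row=0 col=0 char='n'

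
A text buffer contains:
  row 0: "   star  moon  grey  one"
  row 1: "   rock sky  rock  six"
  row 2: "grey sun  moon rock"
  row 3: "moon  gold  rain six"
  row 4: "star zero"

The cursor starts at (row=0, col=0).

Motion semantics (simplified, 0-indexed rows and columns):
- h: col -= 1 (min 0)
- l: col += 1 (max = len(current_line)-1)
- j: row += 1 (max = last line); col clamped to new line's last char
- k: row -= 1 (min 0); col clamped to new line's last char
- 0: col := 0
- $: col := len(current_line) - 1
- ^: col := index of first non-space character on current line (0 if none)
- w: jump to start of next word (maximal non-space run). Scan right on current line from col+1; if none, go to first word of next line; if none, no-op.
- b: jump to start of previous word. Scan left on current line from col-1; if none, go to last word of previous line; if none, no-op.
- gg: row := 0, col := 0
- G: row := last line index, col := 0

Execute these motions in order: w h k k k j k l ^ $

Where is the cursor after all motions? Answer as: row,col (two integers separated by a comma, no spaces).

After 1 (w): row=0 col=3 char='s'
After 2 (h): row=0 col=2 char='_'
After 3 (k): row=0 col=2 char='_'
After 4 (k): row=0 col=2 char='_'
After 5 (k): row=0 col=2 char='_'
After 6 (j): row=1 col=2 char='_'
After 7 (k): row=0 col=2 char='_'
After 8 (l): row=0 col=3 char='s'
After 9 (^): row=0 col=3 char='s'
After 10 ($): row=0 col=23 char='e'

Answer: 0,23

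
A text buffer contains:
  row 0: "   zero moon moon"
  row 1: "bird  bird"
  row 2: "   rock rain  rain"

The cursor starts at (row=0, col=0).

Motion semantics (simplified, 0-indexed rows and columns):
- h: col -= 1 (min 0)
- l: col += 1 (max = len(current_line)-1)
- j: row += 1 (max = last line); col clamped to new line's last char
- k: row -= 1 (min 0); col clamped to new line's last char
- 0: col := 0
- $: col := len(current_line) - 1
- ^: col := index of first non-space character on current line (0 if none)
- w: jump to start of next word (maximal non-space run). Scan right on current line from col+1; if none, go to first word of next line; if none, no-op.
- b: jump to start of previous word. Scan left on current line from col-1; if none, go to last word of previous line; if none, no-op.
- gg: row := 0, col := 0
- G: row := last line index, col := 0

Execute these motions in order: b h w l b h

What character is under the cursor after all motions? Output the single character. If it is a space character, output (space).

After 1 (b): row=0 col=0 char='_'
After 2 (h): row=0 col=0 char='_'
After 3 (w): row=0 col=3 char='z'
After 4 (l): row=0 col=4 char='e'
After 5 (b): row=0 col=3 char='z'
After 6 (h): row=0 col=2 char='_'

Answer: (space)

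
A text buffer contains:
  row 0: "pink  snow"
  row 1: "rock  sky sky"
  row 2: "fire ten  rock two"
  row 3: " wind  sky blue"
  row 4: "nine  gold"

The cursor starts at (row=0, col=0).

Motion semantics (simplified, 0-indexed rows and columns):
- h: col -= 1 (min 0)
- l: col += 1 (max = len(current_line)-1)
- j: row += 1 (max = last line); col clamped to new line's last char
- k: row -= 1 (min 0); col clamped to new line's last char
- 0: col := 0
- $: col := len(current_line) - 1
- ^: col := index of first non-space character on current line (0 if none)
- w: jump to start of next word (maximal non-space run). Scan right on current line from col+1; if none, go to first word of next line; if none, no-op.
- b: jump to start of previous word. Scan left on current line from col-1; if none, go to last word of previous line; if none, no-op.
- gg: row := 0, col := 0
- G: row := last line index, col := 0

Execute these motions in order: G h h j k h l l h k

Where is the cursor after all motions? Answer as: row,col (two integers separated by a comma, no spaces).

Answer: 2,1

Derivation:
After 1 (G): row=4 col=0 char='n'
After 2 (h): row=4 col=0 char='n'
After 3 (h): row=4 col=0 char='n'
After 4 (j): row=4 col=0 char='n'
After 5 (k): row=3 col=0 char='_'
After 6 (h): row=3 col=0 char='_'
After 7 (l): row=3 col=1 char='w'
After 8 (l): row=3 col=2 char='i'
After 9 (h): row=3 col=1 char='w'
After 10 (k): row=2 col=1 char='i'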